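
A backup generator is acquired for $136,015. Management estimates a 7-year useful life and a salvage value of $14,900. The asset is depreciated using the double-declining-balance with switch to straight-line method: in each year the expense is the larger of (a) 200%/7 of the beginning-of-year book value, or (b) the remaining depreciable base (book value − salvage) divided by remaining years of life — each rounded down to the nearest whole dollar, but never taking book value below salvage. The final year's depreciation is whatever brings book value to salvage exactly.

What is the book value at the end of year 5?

Depreciable base = $136,015 − $14,900 = $121,115.
Year 1: DB = ⌊$136,015 × 200%/7⌋ = $38,861; SL = ⌊$121,115/7⌋ = $17,302 → take DB $38,861. Book value $97,154.
Year 2: DB = ⌊$97,154 × 200%/7⌋ = $27,758; SL = ⌊$82,254/6⌋ = $13,709 → take DB $27,758. Book value $69,396.
Year 3: DB = ⌊$69,396 × 200%/7⌋ = $19,827; SL = ⌊$54,496/5⌋ = $10,899 → take DB $19,827. Book value $49,569.
Year 4: DB = ⌊$49,569 × 200%/7⌋ = $14,162; SL = ⌊$34,669/4⌋ = $8,667 → take DB $14,162. Book value $35,407.
Year 5: DB = ⌊$35,407 × 200%/7⌋ = $10,116; SL = ⌊$20,507/3⌋ = $6,835 → take DB $10,116. Book value $25,291.

$25,291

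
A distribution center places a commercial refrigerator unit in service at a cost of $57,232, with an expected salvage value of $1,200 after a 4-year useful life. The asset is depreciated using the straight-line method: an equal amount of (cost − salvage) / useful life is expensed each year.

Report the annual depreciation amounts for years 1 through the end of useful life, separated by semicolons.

$14,008; $14,008; $14,008; $14,008

Depreciable base = $57,232 − $1,200 = $56,032.
Annual expense = $56,032 / 4 = $14,008.
End of year 1: book value $43,224.
End of year 2: book value $29,216.
End of year 3: book value $15,208.
End of year 4: book value $1,200.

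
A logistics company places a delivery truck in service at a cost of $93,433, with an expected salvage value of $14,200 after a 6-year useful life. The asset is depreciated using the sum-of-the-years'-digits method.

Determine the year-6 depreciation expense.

Depreciable base = $93,433 − $14,200 = $79,233.
Sum of the years' digits = 6+5+4+3+2+1 = 21.
Year 1: $79,233 × 6/21 = $22,638. Book value $70,795.
Year 2: $79,233 × 5/21 = $18,865. Book value $51,930.
Year 3: $79,233 × 4/21 = $15,092. Book value $36,838.
Year 4: $79,233 × 3/21 = $11,319. Book value $25,519.
Year 5: $79,233 × 2/21 = $7,546. Book value $17,973.
Year 6: $79,233 × 1/21 = $3,773. Book value $14,200.

$3,773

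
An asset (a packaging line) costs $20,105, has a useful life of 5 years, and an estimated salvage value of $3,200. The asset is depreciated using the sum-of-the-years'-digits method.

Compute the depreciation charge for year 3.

$3,381

Depreciable base = $20,105 − $3,200 = $16,905.
Sum of the years' digits = 5+4+3+2+1 = 15.
Year 1: $16,905 × 5/15 = $5,635. Book value $14,470.
Year 2: $16,905 × 4/15 = $4,508. Book value $9,962.
Year 3: $16,905 × 3/15 = $3,381. Book value $6,581.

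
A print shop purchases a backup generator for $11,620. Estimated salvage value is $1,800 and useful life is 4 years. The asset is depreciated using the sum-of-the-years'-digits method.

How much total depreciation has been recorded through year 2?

$6,874

Depreciable base = $11,620 − $1,800 = $9,820.
Sum of the years' digits = 4+3+2+1 = 10.
Year 1: $9,820 × 4/10 = $3,928. Book value $7,692.
Year 2: $9,820 × 3/10 = $2,946. Book value $4,746.
Accumulated through year 2 = $11,620 − $4,746 = $6,874.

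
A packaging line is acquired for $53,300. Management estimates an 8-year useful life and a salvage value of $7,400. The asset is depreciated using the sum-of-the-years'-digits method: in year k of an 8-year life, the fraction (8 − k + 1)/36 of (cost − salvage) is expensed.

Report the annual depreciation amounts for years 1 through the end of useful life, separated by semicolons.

Depreciable base = $53,300 − $7,400 = $45,900.
Sum of the years' digits = 8+7+6+5+4+3+2+1 = 36.
Year 1: $45,900 × 8/36 = $10,200. Book value $43,100.
Year 2: $45,900 × 7/36 = $8,925. Book value $34,175.
Year 3: $45,900 × 6/36 = $7,650. Book value $26,525.
Year 4: $45,900 × 5/36 = $6,375. Book value $20,150.
Year 5: $45,900 × 4/36 = $5,100. Book value $15,050.
Year 6: $45,900 × 3/36 = $3,825. Book value $11,225.
Year 7: $45,900 × 2/36 = $2,550. Book value $8,675.
Year 8: $45,900 × 1/36 = $1,275. Book value $7,400.

$10,200; $8,925; $7,650; $6,375; $5,100; $3,825; $2,550; $1,275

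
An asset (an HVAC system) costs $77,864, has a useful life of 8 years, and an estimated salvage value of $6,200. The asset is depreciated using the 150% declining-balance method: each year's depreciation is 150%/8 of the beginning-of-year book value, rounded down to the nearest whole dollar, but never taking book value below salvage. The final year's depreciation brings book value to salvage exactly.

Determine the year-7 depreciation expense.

Depreciable base = $77,864 − $6,200 = $71,664.
Year 1: ⌊$77,864 × 150%/8⌋ = $14,599. Book value $63,265.
Year 2: ⌊$63,265 × 150%/8⌋ = $11,862. Book value $51,403.
Year 3: ⌊$51,403 × 150%/8⌋ = $9,638. Book value $41,765.
Year 4: ⌊$41,765 × 150%/8⌋ = $7,830. Book value $33,935.
Year 5: ⌊$33,935 × 150%/8⌋ = $6,362. Book value $27,573.
Year 6: ⌊$27,573 × 150%/8⌋ = $5,169. Book value $22,404.
Year 7: ⌊$22,404 × 150%/8⌋ = $4,200. Book value $18,204.

$4,200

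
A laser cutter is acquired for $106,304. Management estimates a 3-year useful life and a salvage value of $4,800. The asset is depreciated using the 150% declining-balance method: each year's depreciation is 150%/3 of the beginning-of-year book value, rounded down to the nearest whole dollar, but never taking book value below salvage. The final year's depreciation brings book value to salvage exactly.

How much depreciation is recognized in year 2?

Depreciable base = $106,304 − $4,800 = $101,504.
Year 1: ⌊$106,304 × 150%/3⌋ = $53,152. Book value $53,152.
Year 2: ⌊$53,152 × 150%/3⌋ = $26,576. Book value $26,576.

$26,576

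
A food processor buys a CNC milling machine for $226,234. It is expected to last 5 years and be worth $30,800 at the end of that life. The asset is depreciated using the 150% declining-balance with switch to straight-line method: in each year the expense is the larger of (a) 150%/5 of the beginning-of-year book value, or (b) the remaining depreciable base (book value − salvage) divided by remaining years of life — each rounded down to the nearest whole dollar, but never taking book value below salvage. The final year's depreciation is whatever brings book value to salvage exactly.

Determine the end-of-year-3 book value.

Depreciable base = $226,234 − $30,800 = $195,434.
Year 1: DB = ⌊$226,234 × 150%/5⌋ = $67,870; SL = ⌊$195,434/5⌋ = $39,086 → take DB $67,870. Book value $158,364.
Year 2: DB = ⌊$158,364 × 150%/5⌋ = $47,509; SL = ⌊$127,564/4⌋ = $31,891 → take DB $47,509. Book value $110,855.
Year 3: DB = ⌊$110,855 × 150%/5⌋ = $33,256; SL = ⌊$80,055/3⌋ = $26,685 → take DB $33,256. Book value $77,599.

$77,599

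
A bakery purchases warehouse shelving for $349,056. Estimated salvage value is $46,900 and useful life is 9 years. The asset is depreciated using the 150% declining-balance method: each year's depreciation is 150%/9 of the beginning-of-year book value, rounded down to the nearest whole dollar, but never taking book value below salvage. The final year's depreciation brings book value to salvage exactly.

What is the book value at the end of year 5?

Depreciable base = $349,056 − $46,900 = $302,156.
Year 1: ⌊$349,056 × 150%/9⌋ = $58,176. Book value $290,880.
Year 2: ⌊$290,880 × 150%/9⌋ = $48,480. Book value $242,400.
Year 3: ⌊$242,400 × 150%/9⌋ = $40,400. Book value $202,000.
Year 4: ⌊$202,000 × 150%/9⌋ = $33,666. Book value $168,334.
Year 5: ⌊$168,334 × 150%/9⌋ = $28,055. Book value $140,279.

$140,279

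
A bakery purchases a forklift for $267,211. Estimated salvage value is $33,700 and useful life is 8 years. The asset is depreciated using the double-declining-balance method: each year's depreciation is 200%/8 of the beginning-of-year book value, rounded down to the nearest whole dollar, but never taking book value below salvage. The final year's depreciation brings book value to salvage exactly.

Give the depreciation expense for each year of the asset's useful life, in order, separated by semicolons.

Depreciable base = $267,211 − $33,700 = $233,511.
Year 1: ⌊$267,211 × 200%/8⌋ = $66,802. Book value $200,409.
Year 2: ⌊$200,409 × 200%/8⌋ = $50,102. Book value $150,307.
Year 3: ⌊$150,307 × 200%/8⌋ = $37,576. Book value $112,731.
Year 4: ⌊$112,731 × 200%/8⌋ = $28,182. Book value $84,549.
Year 5: ⌊$84,549 × 200%/8⌋ = $21,137. Book value $63,412.
Year 6: ⌊$63,412 × 200%/8⌋ = $15,853. Book value $47,559.
Year 7: ⌊$47,559 × 200%/8⌋ = $11,889. Book value $35,670.
Year 8 (final): $35,670 − $33,700 = $1,970. Book value $33,700.

$66,802; $50,102; $37,576; $28,182; $21,137; $15,853; $11,889; $1,970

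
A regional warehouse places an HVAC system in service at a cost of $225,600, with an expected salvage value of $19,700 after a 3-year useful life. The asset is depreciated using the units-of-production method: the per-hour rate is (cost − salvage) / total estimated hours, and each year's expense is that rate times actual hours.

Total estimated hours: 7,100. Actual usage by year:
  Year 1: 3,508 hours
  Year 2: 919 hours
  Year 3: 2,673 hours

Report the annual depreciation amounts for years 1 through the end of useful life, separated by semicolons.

Depreciable base = $225,600 − $19,700 = $205,900.
Rate = $205,900 / 7,100 hours = $29 per hour.
Year 1: 3,508 × $29 = $101,732. Book value $123,868.
Year 2: 919 × $29 = $26,651. Book value $97,217.
Year 3: 2,673 × $29 = $77,517. Book value $19,700.

$101,732; $26,651; $77,517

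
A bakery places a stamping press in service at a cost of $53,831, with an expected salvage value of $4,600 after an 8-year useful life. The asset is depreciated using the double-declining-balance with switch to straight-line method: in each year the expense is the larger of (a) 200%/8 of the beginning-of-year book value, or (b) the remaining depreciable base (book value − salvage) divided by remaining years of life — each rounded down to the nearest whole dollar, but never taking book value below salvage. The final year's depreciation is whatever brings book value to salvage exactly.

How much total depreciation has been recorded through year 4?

Depreciable base = $53,831 − $4,600 = $49,231.
Year 1: DB = ⌊$53,831 × 200%/8⌋ = $13,457; SL = ⌊$49,231/8⌋ = $6,153 → take DB $13,457. Book value $40,374.
Year 2: DB = ⌊$40,374 × 200%/8⌋ = $10,093; SL = ⌊$35,774/7⌋ = $5,110 → take DB $10,093. Book value $30,281.
Year 3: DB = ⌊$30,281 × 200%/8⌋ = $7,570; SL = ⌊$25,681/6⌋ = $4,280 → take DB $7,570. Book value $22,711.
Year 4: DB = ⌊$22,711 × 200%/8⌋ = $5,677; SL = ⌊$18,111/5⌋ = $3,622 → take DB $5,677. Book value $17,034.
Accumulated through year 4 = $53,831 − $17,034 = $36,797.

$36,797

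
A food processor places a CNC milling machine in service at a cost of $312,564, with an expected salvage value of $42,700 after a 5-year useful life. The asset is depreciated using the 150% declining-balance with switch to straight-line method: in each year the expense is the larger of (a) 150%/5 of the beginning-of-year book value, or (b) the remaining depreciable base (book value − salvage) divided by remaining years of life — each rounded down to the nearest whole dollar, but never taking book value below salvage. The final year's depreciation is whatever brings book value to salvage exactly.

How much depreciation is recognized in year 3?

$45,947

Depreciable base = $312,564 − $42,700 = $269,864.
Year 1: DB = ⌊$312,564 × 150%/5⌋ = $93,769; SL = ⌊$269,864/5⌋ = $53,972 → take DB $93,769. Book value $218,795.
Year 2: DB = ⌊$218,795 × 150%/5⌋ = $65,638; SL = ⌊$176,095/4⌋ = $44,023 → take DB $65,638. Book value $153,157.
Year 3: DB = ⌊$153,157 × 150%/5⌋ = $45,947; SL = ⌊$110,457/3⌋ = $36,819 → take DB $45,947. Book value $107,210.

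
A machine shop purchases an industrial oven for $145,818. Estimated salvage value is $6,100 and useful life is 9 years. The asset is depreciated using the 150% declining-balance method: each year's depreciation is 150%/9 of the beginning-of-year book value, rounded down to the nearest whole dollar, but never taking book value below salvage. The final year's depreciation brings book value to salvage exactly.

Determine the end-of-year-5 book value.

Depreciable base = $145,818 − $6,100 = $139,718.
Year 1: ⌊$145,818 × 150%/9⌋ = $24,303. Book value $121,515.
Year 2: ⌊$121,515 × 150%/9⌋ = $20,252. Book value $101,263.
Year 3: ⌊$101,263 × 150%/9⌋ = $16,877. Book value $84,386.
Year 4: ⌊$84,386 × 150%/9⌋ = $14,064. Book value $70,322.
Year 5: ⌊$70,322 × 150%/9⌋ = $11,720. Book value $58,602.

$58,602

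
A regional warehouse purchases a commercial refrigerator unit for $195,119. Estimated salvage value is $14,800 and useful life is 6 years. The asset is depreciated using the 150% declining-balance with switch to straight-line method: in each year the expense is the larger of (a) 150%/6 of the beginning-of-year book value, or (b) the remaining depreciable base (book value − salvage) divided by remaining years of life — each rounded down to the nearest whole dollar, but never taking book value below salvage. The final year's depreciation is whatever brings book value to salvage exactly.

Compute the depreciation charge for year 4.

Depreciable base = $195,119 − $14,800 = $180,319.
Year 1: DB = ⌊$195,119 × 150%/6⌋ = $48,779; SL = ⌊$180,319/6⌋ = $30,053 → take DB $48,779. Book value $146,340.
Year 2: DB = ⌊$146,340 × 150%/6⌋ = $36,585; SL = ⌊$131,540/5⌋ = $26,308 → take DB $36,585. Book value $109,755.
Year 3: DB = ⌊$109,755 × 150%/6⌋ = $27,438; SL = ⌊$94,955/4⌋ = $23,738 → take DB $27,438. Book value $82,317.
Year 4: DB = ⌊$82,317 × 150%/6⌋ = $20,579; SL = ⌊$67,517/3⌋ = $22,505 → take SL $22,505. Book value $59,812.

$22,505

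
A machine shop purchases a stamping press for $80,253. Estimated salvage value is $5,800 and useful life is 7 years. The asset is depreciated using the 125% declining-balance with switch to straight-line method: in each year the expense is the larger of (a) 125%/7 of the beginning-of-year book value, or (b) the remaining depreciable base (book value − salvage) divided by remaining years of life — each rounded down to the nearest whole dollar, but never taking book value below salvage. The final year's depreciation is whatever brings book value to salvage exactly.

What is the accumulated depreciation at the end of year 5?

Depreciable base = $80,253 − $5,800 = $74,453.
Year 1: DB = ⌊$80,253 × 125%/7⌋ = $14,330; SL = ⌊$74,453/7⌋ = $10,636 → take DB $14,330. Book value $65,923.
Year 2: DB = ⌊$65,923 × 125%/7⌋ = $11,771; SL = ⌊$60,123/6⌋ = $10,020 → take DB $11,771. Book value $54,152.
Year 3: DB = ⌊$54,152 × 125%/7⌋ = $9,670; SL = ⌊$48,352/5⌋ = $9,670 → take DB $9,670. Book value $44,482.
Year 4: DB = ⌊$44,482 × 125%/7⌋ = $7,943; SL = ⌊$38,682/4⌋ = $9,670 → take SL $9,670. Book value $34,812.
Year 5: DB = ⌊$34,812 × 125%/7⌋ = $6,216; SL = ⌊$29,012/3⌋ = $9,670 → take SL $9,670. Book value $25,142.
Accumulated through year 5 = $80,253 − $25,142 = $55,111.

$55,111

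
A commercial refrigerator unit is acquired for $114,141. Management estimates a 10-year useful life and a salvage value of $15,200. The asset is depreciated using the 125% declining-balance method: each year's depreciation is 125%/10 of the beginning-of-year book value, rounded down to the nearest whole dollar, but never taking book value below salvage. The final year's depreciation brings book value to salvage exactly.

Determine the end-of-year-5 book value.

Depreciable base = $114,141 − $15,200 = $98,941.
Year 1: ⌊$114,141 × 125%/10⌋ = $14,267. Book value $99,874.
Year 2: ⌊$99,874 × 125%/10⌋ = $12,484. Book value $87,390.
Year 3: ⌊$87,390 × 125%/10⌋ = $10,923. Book value $76,467.
Year 4: ⌊$76,467 × 125%/10⌋ = $9,558. Book value $66,909.
Year 5: ⌊$66,909 × 125%/10⌋ = $8,363. Book value $58,546.

$58,546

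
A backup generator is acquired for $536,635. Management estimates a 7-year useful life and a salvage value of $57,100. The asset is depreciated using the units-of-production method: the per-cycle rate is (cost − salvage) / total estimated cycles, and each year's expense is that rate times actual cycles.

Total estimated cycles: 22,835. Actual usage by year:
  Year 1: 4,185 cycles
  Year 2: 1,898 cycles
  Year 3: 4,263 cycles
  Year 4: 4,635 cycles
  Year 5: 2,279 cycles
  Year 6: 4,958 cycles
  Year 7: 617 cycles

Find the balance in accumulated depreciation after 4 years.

Depreciable base = $536,635 − $57,100 = $479,535.
Rate = $479,535 / 22,835 cycles = $21 per cycle.
Year 1: 4,185 × $21 = $87,885. Book value $448,750.
Year 2: 1,898 × $21 = $39,858. Book value $408,892.
Year 3: 4,263 × $21 = $89,523. Book value $319,369.
Year 4: 4,635 × $21 = $97,335. Book value $222,034.
Accumulated through year 4 = $536,635 − $222,034 = $314,601.

$314,601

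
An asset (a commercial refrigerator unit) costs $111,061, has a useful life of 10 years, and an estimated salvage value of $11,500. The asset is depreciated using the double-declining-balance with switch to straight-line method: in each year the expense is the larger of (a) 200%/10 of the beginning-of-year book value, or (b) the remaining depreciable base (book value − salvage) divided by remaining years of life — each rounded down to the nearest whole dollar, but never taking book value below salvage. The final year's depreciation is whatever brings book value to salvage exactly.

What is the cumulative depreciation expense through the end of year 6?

$81,945

Depreciable base = $111,061 − $11,500 = $99,561.
Year 1: DB = ⌊$111,061 × 200%/10⌋ = $22,212; SL = ⌊$99,561/10⌋ = $9,956 → take DB $22,212. Book value $88,849.
Year 2: DB = ⌊$88,849 × 200%/10⌋ = $17,769; SL = ⌊$77,349/9⌋ = $8,594 → take DB $17,769. Book value $71,080.
Year 3: DB = ⌊$71,080 × 200%/10⌋ = $14,216; SL = ⌊$59,580/8⌋ = $7,447 → take DB $14,216. Book value $56,864.
Year 4: DB = ⌊$56,864 × 200%/10⌋ = $11,372; SL = ⌊$45,364/7⌋ = $6,480 → take DB $11,372. Book value $45,492.
Year 5: DB = ⌊$45,492 × 200%/10⌋ = $9,098; SL = ⌊$33,992/6⌋ = $5,665 → take DB $9,098. Book value $36,394.
Year 6: DB = ⌊$36,394 × 200%/10⌋ = $7,278; SL = ⌊$24,894/5⌋ = $4,978 → take DB $7,278. Book value $29,116.
Accumulated through year 6 = $111,061 − $29,116 = $81,945.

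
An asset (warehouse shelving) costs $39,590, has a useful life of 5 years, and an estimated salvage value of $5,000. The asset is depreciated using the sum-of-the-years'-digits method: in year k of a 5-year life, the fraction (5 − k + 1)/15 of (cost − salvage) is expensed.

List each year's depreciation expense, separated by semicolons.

Depreciable base = $39,590 − $5,000 = $34,590.
Sum of the years' digits = 5+4+3+2+1 = 15.
Year 1: $34,590 × 5/15 = $11,530. Book value $28,060.
Year 2: $34,590 × 4/15 = $9,224. Book value $18,836.
Year 3: $34,590 × 3/15 = $6,918. Book value $11,918.
Year 4: $34,590 × 2/15 = $4,612. Book value $7,306.
Year 5: $34,590 × 1/15 = $2,306. Book value $5,000.

$11,530; $9,224; $6,918; $4,612; $2,306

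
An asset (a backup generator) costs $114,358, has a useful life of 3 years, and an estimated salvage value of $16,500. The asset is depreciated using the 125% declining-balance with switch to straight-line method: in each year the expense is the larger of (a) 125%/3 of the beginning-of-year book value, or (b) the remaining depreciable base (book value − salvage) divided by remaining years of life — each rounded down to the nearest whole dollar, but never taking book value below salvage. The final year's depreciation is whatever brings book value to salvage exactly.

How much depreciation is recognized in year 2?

Depreciable base = $114,358 − $16,500 = $97,858.
Year 1: DB = ⌊$114,358 × 125%/3⌋ = $47,649; SL = ⌊$97,858/3⌋ = $32,619 → take DB $47,649. Book value $66,709.
Year 2: DB = ⌊$66,709 × 125%/3⌋ = $27,795; SL = ⌊$50,209/2⌋ = $25,104 → take DB $27,795. Book value $38,914.

$27,795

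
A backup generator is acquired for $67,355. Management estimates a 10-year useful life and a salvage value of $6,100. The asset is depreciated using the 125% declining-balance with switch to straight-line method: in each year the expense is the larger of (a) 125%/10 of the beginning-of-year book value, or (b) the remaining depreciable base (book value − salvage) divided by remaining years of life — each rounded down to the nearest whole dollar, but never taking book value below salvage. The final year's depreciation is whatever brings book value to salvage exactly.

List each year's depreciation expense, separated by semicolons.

Depreciable base = $67,355 − $6,100 = $61,255.
Year 1: DB = ⌊$67,355 × 125%/10⌋ = $8,419; SL = ⌊$61,255/10⌋ = $6,125 → take DB $8,419. Book value $58,936.
Year 2: DB = ⌊$58,936 × 125%/10⌋ = $7,367; SL = ⌊$52,836/9⌋ = $5,870 → take DB $7,367. Book value $51,569.
Year 3: DB = ⌊$51,569 × 125%/10⌋ = $6,446; SL = ⌊$45,469/8⌋ = $5,683 → take DB $6,446. Book value $45,123.
Year 4: DB = ⌊$45,123 × 125%/10⌋ = $5,640; SL = ⌊$39,023/7⌋ = $5,574 → take DB $5,640. Book value $39,483.
Year 5: DB = ⌊$39,483 × 125%/10⌋ = $4,935; SL = ⌊$33,383/6⌋ = $5,563 → take SL $5,563. Book value $33,920.
Year 6: DB = ⌊$33,920 × 125%/10⌋ = $4,240; SL = ⌊$27,820/5⌋ = $5,564 → take SL $5,564. Book value $28,356.
Year 7: DB = ⌊$28,356 × 125%/10⌋ = $3,544; SL = ⌊$22,256/4⌋ = $5,564 → take SL $5,564. Book value $22,792.
Year 8: DB = ⌊$22,792 × 125%/10⌋ = $2,849; SL = ⌊$16,692/3⌋ = $5,564 → take SL $5,564. Book value $17,228.
Year 9: DB = ⌊$17,228 × 125%/10⌋ = $2,153; SL = ⌊$11,128/2⌋ = $5,564 → take SL $5,564. Book value $11,664.
Year 10 (final): $11,664 − $6,100 = $5,564. Book value $6,100.

$8,419; $7,367; $6,446; $5,640; $5,563; $5,564; $5,564; $5,564; $5,564; $5,564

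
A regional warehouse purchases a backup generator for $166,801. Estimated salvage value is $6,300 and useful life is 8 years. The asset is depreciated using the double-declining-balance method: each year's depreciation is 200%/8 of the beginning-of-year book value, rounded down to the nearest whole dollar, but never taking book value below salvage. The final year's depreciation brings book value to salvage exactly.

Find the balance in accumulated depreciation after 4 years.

$114,023

Depreciable base = $166,801 − $6,300 = $160,501.
Year 1: ⌊$166,801 × 200%/8⌋ = $41,700. Book value $125,101.
Year 2: ⌊$125,101 × 200%/8⌋ = $31,275. Book value $93,826.
Year 3: ⌊$93,826 × 200%/8⌋ = $23,456. Book value $70,370.
Year 4: ⌊$70,370 × 200%/8⌋ = $17,592. Book value $52,778.
Accumulated through year 4 = $166,801 − $52,778 = $114,023.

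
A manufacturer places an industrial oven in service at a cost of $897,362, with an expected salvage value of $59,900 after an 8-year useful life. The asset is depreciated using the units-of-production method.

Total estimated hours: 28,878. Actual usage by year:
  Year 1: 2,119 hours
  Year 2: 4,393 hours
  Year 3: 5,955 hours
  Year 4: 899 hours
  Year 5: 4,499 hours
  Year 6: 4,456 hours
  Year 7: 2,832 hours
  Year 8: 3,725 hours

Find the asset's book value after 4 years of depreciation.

Depreciable base = $897,362 − $59,900 = $837,462.
Rate = $837,462 / 28,878 hours = $29 per hour.
Year 1: 2,119 × $29 = $61,451. Book value $835,911.
Year 2: 4,393 × $29 = $127,397. Book value $708,514.
Year 3: 5,955 × $29 = $172,695. Book value $535,819.
Year 4: 899 × $29 = $26,071. Book value $509,748.

$509,748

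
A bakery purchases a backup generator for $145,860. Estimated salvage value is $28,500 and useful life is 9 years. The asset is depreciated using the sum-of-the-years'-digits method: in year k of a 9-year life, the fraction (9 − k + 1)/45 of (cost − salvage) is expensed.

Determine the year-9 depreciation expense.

Depreciable base = $145,860 − $28,500 = $117,360.
Sum of the years' digits = 9+8+7+6+5+4+3+2+1 = 45.
Year 1: $117,360 × 9/45 = $23,472. Book value $122,388.
Year 2: $117,360 × 8/45 = $20,864. Book value $101,524.
Year 3: $117,360 × 7/45 = $18,256. Book value $83,268.
Year 4: $117,360 × 6/45 = $15,648. Book value $67,620.
Year 5: $117,360 × 5/45 = $13,040. Book value $54,580.
Year 6: $117,360 × 4/45 = $10,432. Book value $44,148.
Year 7: $117,360 × 3/45 = $7,824. Book value $36,324.
Year 8: $117,360 × 2/45 = $5,216. Book value $31,108.
Year 9: $117,360 × 1/45 = $2,608. Book value $28,500.

$2,608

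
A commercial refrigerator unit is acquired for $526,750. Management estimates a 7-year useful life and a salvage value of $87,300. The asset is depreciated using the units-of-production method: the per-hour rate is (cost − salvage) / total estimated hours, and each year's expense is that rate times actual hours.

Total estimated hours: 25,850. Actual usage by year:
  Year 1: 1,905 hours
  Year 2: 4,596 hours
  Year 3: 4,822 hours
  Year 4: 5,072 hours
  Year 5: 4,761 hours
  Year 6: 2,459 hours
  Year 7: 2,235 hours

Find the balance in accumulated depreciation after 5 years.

Depreciable base = $526,750 − $87,300 = $439,450.
Rate = $439,450 / 25,850 hours = $17 per hour.
Year 1: 1,905 × $17 = $32,385. Book value $494,365.
Year 2: 4,596 × $17 = $78,132. Book value $416,233.
Year 3: 4,822 × $17 = $81,974. Book value $334,259.
Year 4: 5,072 × $17 = $86,224. Book value $248,035.
Year 5: 4,761 × $17 = $80,937. Book value $167,098.
Accumulated through year 5 = $526,750 − $167,098 = $359,652.

$359,652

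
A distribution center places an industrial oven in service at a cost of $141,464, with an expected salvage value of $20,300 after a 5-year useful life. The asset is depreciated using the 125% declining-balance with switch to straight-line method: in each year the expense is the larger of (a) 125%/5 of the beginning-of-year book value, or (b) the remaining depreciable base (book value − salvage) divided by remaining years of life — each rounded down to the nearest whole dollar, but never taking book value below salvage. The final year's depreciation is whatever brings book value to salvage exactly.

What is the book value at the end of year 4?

Depreciable base = $141,464 − $20,300 = $121,164.
Year 1: DB = ⌊$141,464 × 125%/5⌋ = $35,366; SL = ⌊$121,164/5⌋ = $24,232 → take DB $35,366. Book value $106,098.
Year 2: DB = ⌊$106,098 × 125%/5⌋ = $26,524; SL = ⌊$85,798/4⌋ = $21,449 → take DB $26,524. Book value $79,574.
Year 3: DB = ⌊$79,574 × 125%/5⌋ = $19,893; SL = ⌊$59,274/3⌋ = $19,758 → take DB $19,893. Book value $59,681.
Year 4: DB = ⌊$59,681 × 125%/5⌋ = $14,920; SL = ⌊$39,381/2⌋ = $19,690 → take SL $19,690. Book value $39,991.

$39,991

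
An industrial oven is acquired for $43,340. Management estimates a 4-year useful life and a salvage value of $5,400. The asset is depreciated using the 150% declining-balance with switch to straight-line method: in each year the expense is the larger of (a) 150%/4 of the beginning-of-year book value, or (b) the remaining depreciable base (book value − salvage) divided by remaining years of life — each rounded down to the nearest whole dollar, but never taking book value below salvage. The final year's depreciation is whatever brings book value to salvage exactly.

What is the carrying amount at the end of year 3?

Depreciable base = $43,340 − $5,400 = $37,940.
Year 1: DB = ⌊$43,340 × 150%/4⌋ = $16,252; SL = ⌊$37,940/4⌋ = $9,485 → take DB $16,252. Book value $27,088.
Year 2: DB = ⌊$27,088 × 150%/4⌋ = $10,158; SL = ⌊$21,688/3⌋ = $7,229 → take DB $10,158. Book value $16,930.
Year 3: DB = ⌊$16,930 × 150%/4⌋ = $6,348; SL = ⌊$11,530/2⌋ = $5,765 → take DB $6,348. Book value $10,582.

$10,582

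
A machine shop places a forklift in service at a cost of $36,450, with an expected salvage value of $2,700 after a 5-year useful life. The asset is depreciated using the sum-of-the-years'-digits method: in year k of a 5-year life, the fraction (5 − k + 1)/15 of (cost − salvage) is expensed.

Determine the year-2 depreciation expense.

Depreciable base = $36,450 − $2,700 = $33,750.
Sum of the years' digits = 5+4+3+2+1 = 15.
Year 1: $33,750 × 5/15 = $11,250. Book value $25,200.
Year 2: $33,750 × 4/15 = $9,000. Book value $16,200.

$9,000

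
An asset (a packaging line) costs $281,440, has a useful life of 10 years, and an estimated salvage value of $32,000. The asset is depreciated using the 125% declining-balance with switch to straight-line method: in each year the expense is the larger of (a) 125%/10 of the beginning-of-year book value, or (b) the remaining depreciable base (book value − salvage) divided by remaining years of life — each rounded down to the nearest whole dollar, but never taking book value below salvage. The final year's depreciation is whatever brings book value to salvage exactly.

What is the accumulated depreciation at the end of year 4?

Depreciable base = $281,440 − $32,000 = $249,440.
Year 1: DB = ⌊$281,440 × 125%/10⌋ = $35,180; SL = ⌊$249,440/10⌋ = $24,944 → take DB $35,180. Book value $246,260.
Year 2: DB = ⌊$246,260 × 125%/10⌋ = $30,782; SL = ⌊$214,260/9⌋ = $23,806 → take DB $30,782. Book value $215,478.
Year 3: DB = ⌊$215,478 × 125%/10⌋ = $26,934; SL = ⌊$183,478/8⌋ = $22,934 → take DB $26,934. Book value $188,544.
Year 4: DB = ⌊$188,544 × 125%/10⌋ = $23,568; SL = ⌊$156,544/7⌋ = $22,363 → take DB $23,568. Book value $164,976.
Accumulated through year 4 = $281,440 − $164,976 = $116,464.

$116,464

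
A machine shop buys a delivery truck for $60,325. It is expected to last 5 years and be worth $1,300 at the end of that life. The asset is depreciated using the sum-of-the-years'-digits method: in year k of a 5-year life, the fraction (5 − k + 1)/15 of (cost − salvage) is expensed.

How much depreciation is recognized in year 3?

$11,805

Depreciable base = $60,325 − $1,300 = $59,025.
Sum of the years' digits = 5+4+3+2+1 = 15.
Year 1: $59,025 × 5/15 = $19,675. Book value $40,650.
Year 2: $59,025 × 4/15 = $15,740. Book value $24,910.
Year 3: $59,025 × 3/15 = $11,805. Book value $13,105.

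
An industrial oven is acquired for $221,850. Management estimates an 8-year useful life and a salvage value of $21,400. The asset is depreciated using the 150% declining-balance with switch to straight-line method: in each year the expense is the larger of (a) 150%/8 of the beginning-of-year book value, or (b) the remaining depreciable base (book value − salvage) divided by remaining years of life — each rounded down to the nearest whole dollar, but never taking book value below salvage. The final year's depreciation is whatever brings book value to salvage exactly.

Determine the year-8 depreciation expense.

Depreciable base = $221,850 − $21,400 = $200,450.
Year 1: DB = ⌊$221,850 × 150%/8⌋ = $41,596; SL = ⌊$200,450/8⌋ = $25,056 → take DB $41,596. Book value $180,254.
Year 2: DB = ⌊$180,254 × 150%/8⌋ = $33,797; SL = ⌊$158,854/7⌋ = $22,693 → take DB $33,797. Book value $146,457.
Year 3: DB = ⌊$146,457 × 150%/8⌋ = $27,460; SL = ⌊$125,057/6⌋ = $20,842 → take DB $27,460. Book value $118,997.
Year 4: DB = ⌊$118,997 × 150%/8⌋ = $22,311; SL = ⌊$97,597/5⌋ = $19,519 → take DB $22,311. Book value $96,686.
Year 5: DB = ⌊$96,686 × 150%/8⌋ = $18,128; SL = ⌊$75,286/4⌋ = $18,821 → take SL $18,821. Book value $77,865.
Year 6: DB = ⌊$77,865 × 150%/8⌋ = $14,599; SL = ⌊$56,465/3⌋ = $18,821 → take SL $18,821. Book value $59,044.
Year 7: DB = ⌊$59,044 × 150%/8⌋ = $11,070; SL = ⌊$37,644/2⌋ = $18,822 → take SL $18,822. Book value $40,222.
Year 8 (final): $40,222 − $21,400 = $18,822. Book value $21,400.

$18,822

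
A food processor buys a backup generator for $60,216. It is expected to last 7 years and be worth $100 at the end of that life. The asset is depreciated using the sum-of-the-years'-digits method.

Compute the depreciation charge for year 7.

Depreciable base = $60,216 − $100 = $60,116.
Sum of the years' digits = 7+6+5+4+3+2+1 = 28.
Year 1: $60,116 × 7/28 = $15,029. Book value $45,187.
Year 2: $60,116 × 6/28 = $12,882. Book value $32,305.
Year 3: $60,116 × 5/28 = $10,735. Book value $21,570.
Year 4: $60,116 × 4/28 = $8,588. Book value $12,982.
Year 5: $60,116 × 3/28 = $6,441. Book value $6,541.
Year 6: $60,116 × 2/28 = $4,294. Book value $2,247.
Year 7: $60,116 × 1/28 = $2,147. Book value $100.

$2,147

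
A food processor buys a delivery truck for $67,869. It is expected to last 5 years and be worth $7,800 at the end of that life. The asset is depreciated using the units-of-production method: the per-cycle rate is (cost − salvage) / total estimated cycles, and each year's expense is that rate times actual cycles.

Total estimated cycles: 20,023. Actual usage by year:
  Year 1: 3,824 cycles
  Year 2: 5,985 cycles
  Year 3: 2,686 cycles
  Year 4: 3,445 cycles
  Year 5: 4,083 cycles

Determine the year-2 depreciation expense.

$17,955

Depreciable base = $67,869 − $7,800 = $60,069.
Rate = $60,069 / 20,023 cycles = $3 per cycle.
Year 1: 3,824 × $3 = $11,472. Book value $56,397.
Year 2: 5,985 × $3 = $17,955. Book value $38,442.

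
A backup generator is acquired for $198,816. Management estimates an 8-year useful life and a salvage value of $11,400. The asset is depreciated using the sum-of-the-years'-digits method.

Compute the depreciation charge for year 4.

$26,030

Depreciable base = $198,816 − $11,400 = $187,416.
Sum of the years' digits = 8+7+6+5+4+3+2+1 = 36.
Year 1: $187,416 × 8/36 = $41,648. Book value $157,168.
Year 2: $187,416 × 7/36 = $36,442. Book value $120,726.
Year 3: $187,416 × 6/36 = $31,236. Book value $89,490.
Year 4: $187,416 × 5/36 = $26,030. Book value $63,460.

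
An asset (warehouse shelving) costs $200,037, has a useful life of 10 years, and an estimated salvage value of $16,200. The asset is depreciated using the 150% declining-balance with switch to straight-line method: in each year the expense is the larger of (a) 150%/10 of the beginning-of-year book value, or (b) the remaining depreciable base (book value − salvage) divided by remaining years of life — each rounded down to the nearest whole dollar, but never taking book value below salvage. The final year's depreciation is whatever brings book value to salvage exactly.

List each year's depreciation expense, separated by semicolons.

Depreciable base = $200,037 − $16,200 = $183,837.
Year 1: DB = ⌊$200,037 × 150%/10⌋ = $30,005; SL = ⌊$183,837/10⌋ = $18,383 → take DB $30,005. Book value $170,032.
Year 2: DB = ⌊$170,032 × 150%/10⌋ = $25,504; SL = ⌊$153,832/9⌋ = $17,092 → take DB $25,504. Book value $144,528.
Year 3: DB = ⌊$144,528 × 150%/10⌋ = $21,679; SL = ⌊$128,328/8⌋ = $16,041 → take DB $21,679. Book value $122,849.
Year 4: DB = ⌊$122,849 × 150%/10⌋ = $18,427; SL = ⌊$106,649/7⌋ = $15,235 → take DB $18,427. Book value $104,422.
Year 5: DB = ⌊$104,422 × 150%/10⌋ = $15,663; SL = ⌊$88,222/6⌋ = $14,703 → take DB $15,663. Book value $88,759.
Year 6: DB = ⌊$88,759 × 150%/10⌋ = $13,313; SL = ⌊$72,559/5⌋ = $14,511 → take SL $14,511. Book value $74,248.
Year 7: DB = ⌊$74,248 × 150%/10⌋ = $11,137; SL = ⌊$58,048/4⌋ = $14,512 → take SL $14,512. Book value $59,736.
Year 8: DB = ⌊$59,736 × 150%/10⌋ = $8,960; SL = ⌊$43,536/3⌋ = $14,512 → take SL $14,512. Book value $45,224.
Year 9: DB = ⌊$45,224 × 150%/10⌋ = $6,783; SL = ⌊$29,024/2⌋ = $14,512 → take SL $14,512. Book value $30,712.
Year 10 (final): $30,712 − $16,200 = $14,512. Book value $16,200.

$30,005; $25,504; $21,679; $18,427; $15,663; $14,511; $14,512; $14,512; $14,512; $14,512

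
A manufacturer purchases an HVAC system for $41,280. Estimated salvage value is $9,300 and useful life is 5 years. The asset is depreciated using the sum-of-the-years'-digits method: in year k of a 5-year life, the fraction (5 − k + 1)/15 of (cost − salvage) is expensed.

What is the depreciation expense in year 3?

$6,396

Depreciable base = $41,280 − $9,300 = $31,980.
Sum of the years' digits = 5+4+3+2+1 = 15.
Year 1: $31,980 × 5/15 = $10,660. Book value $30,620.
Year 2: $31,980 × 4/15 = $8,528. Book value $22,092.
Year 3: $31,980 × 3/15 = $6,396. Book value $15,696.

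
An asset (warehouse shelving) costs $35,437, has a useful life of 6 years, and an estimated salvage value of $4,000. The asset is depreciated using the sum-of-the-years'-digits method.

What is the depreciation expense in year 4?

$4,491

Depreciable base = $35,437 − $4,000 = $31,437.
Sum of the years' digits = 6+5+4+3+2+1 = 21.
Year 1: $31,437 × 6/21 = $8,982. Book value $26,455.
Year 2: $31,437 × 5/21 = $7,485. Book value $18,970.
Year 3: $31,437 × 4/21 = $5,988. Book value $12,982.
Year 4: $31,437 × 3/21 = $4,491. Book value $8,491.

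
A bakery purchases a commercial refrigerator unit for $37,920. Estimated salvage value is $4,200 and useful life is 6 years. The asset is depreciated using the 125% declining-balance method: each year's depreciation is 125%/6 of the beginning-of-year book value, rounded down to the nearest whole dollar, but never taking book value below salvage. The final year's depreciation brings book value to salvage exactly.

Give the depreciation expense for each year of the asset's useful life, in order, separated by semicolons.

$7,900; $6,254; $4,951; $3,919; $3,103; $7,593

Depreciable base = $37,920 − $4,200 = $33,720.
Year 1: ⌊$37,920 × 125%/6⌋ = $7,900. Book value $30,020.
Year 2: ⌊$30,020 × 125%/6⌋ = $6,254. Book value $23,766.
Year 3: ⌊$23,766 × 125%/6⌋ = $4,951. Book value $18,815.
Year 4: ⌊$18,815 × 125%/6⌋ = $3,919. Book value $14,896.
Year 5: ⌊$14,896 × 125%/6⌋ = $3,103. Book value $11,793.
Year 6 (final): $11,793 − $4,200 = $7,593. Book value $4,200.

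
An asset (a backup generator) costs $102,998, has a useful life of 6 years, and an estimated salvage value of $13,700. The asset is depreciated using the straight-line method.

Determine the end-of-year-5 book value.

Depreciable base = $102,998 − $13,700 = $89,298.
Annual expense = $89,298 / 6 = $14,883.
End of year 1: book value $88,115.
End of year 2: book value $73,232.
End of year 3: book value $58,349.
End of year 4: book value $43,466.
End of year 5: book value $28,583.

$28,583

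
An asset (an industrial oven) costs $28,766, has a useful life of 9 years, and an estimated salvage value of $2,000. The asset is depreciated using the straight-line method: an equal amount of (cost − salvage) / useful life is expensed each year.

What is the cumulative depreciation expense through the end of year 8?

Depreciable base = $28,766 − $2,000 = $26,766.
Annual expense = $26,766 / 9 = $2,974.
End of year 1: book value $25,792.
End of year 2: book value $22,818.
End of year 3: book value $19,844.
End of year 4: book value $16,870.
End of year 5: book value $13,896.
End of year 6: book value $10,922.
End of year 7: book value $7,948.
End of year 8: book value $4,974.
Accumulated through year 8 = $28,766 − $4,974 = $23,792.

$23,792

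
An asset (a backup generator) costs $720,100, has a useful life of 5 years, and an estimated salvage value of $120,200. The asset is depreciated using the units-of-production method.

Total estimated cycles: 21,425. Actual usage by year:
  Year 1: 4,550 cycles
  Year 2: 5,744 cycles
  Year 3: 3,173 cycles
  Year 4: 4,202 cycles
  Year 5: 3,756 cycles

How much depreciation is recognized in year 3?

$88,844

Depreciable base = $720,100 − $120,200 = $599,900.
Rate = $599,900 / 21,425 cycles = $28 per cycle.
Year 1: 4,550 × $28 = $127,400. Book value $592,700.
Year 2: 5,744 × $28 = $160,832. Book value $431,868.
Year 3: 3,173 × $28 = $88,844. Book value $343,024.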